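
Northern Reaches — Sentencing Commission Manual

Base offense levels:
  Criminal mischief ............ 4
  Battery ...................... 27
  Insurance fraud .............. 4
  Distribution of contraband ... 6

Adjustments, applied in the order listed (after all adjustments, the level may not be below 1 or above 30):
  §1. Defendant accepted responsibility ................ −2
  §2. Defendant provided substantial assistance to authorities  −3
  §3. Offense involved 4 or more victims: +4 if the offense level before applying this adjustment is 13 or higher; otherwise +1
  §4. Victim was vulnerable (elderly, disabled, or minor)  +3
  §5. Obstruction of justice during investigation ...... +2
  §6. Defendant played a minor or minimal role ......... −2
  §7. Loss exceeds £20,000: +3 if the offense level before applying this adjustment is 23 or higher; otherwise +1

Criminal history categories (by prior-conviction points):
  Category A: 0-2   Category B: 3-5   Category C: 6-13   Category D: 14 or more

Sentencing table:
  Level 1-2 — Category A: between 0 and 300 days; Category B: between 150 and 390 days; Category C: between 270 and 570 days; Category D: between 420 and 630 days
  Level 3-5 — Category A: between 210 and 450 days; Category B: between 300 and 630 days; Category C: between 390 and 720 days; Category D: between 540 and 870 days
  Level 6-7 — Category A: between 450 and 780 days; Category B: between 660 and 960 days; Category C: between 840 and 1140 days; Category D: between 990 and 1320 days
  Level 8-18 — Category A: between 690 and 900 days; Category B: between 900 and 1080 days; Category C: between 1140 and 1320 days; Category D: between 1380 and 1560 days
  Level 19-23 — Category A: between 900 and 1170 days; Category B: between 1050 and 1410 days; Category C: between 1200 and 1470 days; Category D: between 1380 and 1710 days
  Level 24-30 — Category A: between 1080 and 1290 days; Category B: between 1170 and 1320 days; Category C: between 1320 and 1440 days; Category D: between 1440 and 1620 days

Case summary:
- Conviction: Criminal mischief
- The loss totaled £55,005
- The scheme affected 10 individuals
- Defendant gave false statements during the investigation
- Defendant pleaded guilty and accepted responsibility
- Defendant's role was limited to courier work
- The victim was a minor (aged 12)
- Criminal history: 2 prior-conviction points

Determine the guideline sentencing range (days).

Base offense level for criminal mischief: 4.
§1 applies: 4 − 2 = 2.
§3 applies (level before this adjustment is 2 < 13, so +1): 2 + 1 = 3.
§4 applies: 3 + 3 = 6.
§5 applies: 6 + 2 = 8.
§6 applies: 8 − 2 = 6.
§7 applies (level before this adjustment is 6 < 23, so +1): 6 + 1 = 7.
Final offense level: 7.
Criminal history: 2 prior points → Category A (0-2).
Level 7 falls in the 6-7 band.
Grid: Level 6-7 × Category A = 450-780 days.

450-780 days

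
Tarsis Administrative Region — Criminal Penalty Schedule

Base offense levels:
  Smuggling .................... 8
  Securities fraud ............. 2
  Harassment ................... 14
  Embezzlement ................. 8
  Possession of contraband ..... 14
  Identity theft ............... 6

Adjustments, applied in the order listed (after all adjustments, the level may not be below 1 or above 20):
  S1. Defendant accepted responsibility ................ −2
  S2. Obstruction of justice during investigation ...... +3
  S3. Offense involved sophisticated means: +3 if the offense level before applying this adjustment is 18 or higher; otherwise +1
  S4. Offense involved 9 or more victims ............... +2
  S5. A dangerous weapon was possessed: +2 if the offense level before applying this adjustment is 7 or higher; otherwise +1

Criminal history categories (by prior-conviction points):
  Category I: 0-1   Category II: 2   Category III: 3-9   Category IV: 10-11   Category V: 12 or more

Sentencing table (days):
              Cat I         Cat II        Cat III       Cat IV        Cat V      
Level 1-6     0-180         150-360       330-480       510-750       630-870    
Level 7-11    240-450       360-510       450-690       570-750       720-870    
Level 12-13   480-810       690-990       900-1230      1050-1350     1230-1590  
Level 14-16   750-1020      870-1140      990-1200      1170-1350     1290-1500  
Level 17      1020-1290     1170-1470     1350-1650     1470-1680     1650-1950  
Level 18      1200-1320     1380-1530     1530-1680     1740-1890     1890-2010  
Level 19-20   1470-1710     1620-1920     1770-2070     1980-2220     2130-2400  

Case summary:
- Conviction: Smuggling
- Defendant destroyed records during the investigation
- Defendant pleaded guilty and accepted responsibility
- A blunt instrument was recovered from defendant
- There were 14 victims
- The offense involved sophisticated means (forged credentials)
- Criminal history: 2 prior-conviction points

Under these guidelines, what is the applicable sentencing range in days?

Base offense level for smuggling: 8.
S1 applies: 8 − 2 = 6.
S2 applies: 6 + 3 = 9.
S3 applies (level before this adjustment is 9 < 18, so +1): 9 + 1 = 10.
S4 applies: 10 + 2 = 12.
S5 applies (level before this adjustment is 12 ≥ 7, so +2): 12 + 2 = 14.
Final offense level: 14.
Criminal history: 2 prior points → Category II (2).
Level 14 falls in the 14-16 band.
Grid: Level 14-16 × Category II = 870-1140 days.

870-1140 days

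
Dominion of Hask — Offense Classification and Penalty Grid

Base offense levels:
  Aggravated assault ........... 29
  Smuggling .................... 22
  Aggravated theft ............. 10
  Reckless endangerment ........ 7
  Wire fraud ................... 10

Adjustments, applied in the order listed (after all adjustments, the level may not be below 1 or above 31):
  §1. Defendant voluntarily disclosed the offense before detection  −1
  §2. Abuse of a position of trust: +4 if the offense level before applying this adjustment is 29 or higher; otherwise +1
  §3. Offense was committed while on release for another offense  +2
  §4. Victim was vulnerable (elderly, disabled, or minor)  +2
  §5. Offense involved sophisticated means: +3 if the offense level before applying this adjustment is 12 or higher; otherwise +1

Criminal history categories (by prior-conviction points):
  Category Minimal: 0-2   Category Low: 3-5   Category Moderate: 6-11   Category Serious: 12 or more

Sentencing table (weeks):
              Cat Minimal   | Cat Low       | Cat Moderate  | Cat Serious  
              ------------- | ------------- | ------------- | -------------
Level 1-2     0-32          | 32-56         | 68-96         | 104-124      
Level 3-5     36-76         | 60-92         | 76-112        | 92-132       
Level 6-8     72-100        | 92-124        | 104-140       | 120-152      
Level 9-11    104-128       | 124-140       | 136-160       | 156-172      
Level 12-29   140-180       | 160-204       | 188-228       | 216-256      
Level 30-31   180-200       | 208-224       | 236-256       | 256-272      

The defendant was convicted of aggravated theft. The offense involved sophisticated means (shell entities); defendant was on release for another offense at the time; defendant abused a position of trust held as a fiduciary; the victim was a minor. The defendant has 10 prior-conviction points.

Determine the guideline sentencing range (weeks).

Base offense level for aggravated theft: 10.
§1 does not apply.
§2 applies (level before this adjustment is 10 < 29, so +1): 10 + 1 = 11.
§3 applies: 11 + 2 = 13.
§4 applies: 13 + 2 = 15.
§5 applies (level before this adjustment is 15 ≥ 12, so +3): 15 + 3 = 18.
Final offense level: 18.
Criminal history: 10 prior points → Category Moderate (6-11).
Level 18 falls in the 12-29 band.
Grid: Level 12-29 × Category Moderate = 188-228 weeks.

188-228 weeks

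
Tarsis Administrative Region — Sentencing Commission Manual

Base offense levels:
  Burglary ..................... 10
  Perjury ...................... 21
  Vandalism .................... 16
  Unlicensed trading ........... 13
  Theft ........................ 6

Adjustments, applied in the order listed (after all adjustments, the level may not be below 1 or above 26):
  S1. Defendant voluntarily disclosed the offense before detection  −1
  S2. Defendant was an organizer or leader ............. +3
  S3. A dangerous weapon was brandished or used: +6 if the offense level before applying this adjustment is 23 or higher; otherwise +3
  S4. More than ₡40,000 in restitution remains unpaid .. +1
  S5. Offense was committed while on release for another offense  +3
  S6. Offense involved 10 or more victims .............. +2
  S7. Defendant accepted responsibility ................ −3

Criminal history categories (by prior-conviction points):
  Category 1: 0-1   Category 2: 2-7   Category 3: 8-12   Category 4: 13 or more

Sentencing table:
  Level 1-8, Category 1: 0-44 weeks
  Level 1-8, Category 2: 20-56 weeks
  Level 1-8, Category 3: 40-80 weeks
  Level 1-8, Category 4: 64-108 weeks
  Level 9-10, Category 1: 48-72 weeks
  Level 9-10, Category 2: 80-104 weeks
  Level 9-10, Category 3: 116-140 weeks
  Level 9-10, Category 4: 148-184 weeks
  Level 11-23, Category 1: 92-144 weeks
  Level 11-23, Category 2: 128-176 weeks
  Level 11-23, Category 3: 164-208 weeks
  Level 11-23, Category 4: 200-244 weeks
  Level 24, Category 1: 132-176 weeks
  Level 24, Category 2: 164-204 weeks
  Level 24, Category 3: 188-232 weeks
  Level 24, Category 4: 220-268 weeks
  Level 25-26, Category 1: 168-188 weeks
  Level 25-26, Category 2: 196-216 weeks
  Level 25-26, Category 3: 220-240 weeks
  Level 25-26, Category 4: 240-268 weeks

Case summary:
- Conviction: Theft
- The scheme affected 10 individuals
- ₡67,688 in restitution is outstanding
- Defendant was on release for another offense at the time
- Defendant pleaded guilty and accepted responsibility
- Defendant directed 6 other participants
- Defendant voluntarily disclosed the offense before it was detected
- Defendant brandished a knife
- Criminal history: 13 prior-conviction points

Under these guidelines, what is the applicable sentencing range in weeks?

200-244 weeks

Base offense level for theft: 6.
S1 applies: 6 − 1 = 5.
S2 applies: 5 + 3 = 8.
S3 applies (level before this adjustment is 8 < 23, so +3): 8 + 3 = 11.
S4 applies: 11 + 1 = 12.
S5 applies: 12 + 3 = 15.
S6 applies: 15 + 2 = 17.
S7 applies: 17 − 3 = 14.
Final offense level: 14.
Criminal history: 13 prior points → Category 4 (13+).
Level 14 falls in the 11-23 band.
Grid: Level 11-23 × Category 4 = 200-244 weeks.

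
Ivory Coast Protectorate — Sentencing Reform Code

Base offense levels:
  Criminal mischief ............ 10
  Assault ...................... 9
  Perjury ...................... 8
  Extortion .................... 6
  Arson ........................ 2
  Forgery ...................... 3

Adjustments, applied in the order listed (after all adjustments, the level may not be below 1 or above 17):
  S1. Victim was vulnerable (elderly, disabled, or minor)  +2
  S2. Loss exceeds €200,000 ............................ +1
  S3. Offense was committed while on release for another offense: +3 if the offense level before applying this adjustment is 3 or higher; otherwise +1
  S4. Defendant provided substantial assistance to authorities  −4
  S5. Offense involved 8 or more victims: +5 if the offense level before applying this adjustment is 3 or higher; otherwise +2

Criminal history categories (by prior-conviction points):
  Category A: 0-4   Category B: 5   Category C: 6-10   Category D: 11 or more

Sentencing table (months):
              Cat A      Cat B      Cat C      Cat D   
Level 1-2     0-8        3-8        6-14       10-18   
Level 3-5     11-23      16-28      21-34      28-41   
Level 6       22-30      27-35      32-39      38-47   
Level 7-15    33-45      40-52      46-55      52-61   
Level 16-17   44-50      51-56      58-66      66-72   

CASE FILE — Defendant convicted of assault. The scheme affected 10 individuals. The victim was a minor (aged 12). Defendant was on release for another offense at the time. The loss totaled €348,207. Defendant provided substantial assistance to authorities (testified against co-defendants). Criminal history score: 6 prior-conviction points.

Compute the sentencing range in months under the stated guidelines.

58-66 months

Base offense level for assault: 9.
S1 applies: 9 + 2 = 11.
S2 applies: 11 + 1 = 12.
S3 applies (level before this adjustment is 12 ≥ 3, so +3): 12 + 3 = 15.
S4 applies: 15 − 4 = 11.
S5 applies (level before this adjustment is 11 ≥ 3, so +5): 11 + 5 = 16.
Final offense level: 16.
Criminal history: 6 prior points → Category C (6-10).
Level 16 falls in the 16-17 band.
Grid: Level 16-17 × Category C = 58-66 months.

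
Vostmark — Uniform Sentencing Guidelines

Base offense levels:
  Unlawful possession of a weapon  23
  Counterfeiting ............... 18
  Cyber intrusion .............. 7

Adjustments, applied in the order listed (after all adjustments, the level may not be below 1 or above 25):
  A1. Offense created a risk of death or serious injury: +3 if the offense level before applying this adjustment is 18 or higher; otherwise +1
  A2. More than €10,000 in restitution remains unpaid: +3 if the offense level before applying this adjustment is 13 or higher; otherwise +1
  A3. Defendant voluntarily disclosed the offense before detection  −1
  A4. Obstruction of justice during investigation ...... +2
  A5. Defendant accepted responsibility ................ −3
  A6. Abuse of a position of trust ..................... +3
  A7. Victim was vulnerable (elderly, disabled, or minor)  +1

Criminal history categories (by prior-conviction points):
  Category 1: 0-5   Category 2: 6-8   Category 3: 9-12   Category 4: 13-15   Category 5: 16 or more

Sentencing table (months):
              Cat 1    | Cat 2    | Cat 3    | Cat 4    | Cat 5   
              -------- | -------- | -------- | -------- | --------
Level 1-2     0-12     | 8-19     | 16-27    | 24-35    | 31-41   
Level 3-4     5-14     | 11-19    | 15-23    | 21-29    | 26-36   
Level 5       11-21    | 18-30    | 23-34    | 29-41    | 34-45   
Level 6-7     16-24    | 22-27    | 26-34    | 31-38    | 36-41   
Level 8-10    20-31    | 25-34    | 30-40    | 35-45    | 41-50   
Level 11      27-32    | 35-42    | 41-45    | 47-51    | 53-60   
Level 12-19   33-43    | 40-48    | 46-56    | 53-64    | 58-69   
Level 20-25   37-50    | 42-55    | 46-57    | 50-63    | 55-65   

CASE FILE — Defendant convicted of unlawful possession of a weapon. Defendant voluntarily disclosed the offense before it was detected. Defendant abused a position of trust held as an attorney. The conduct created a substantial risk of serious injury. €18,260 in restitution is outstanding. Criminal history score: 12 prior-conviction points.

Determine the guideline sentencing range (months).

Base offense level for unlawful possession of a weapon: 23.
A1 applies (level before this adjustment is 23 ≥ 18, so +3): 23 + 3 = 26.
A2 applies (level before this adjustment is 26 ≥ 13, so +3): 26 + 3 = 29.
A3 applies: 29 − 1 = 28.
A5 does not apply.
A6 applies: 28 + 3 = 31.
A7 does not apply.
Level 31 exceeds the maximum of 25; capped at 25.
Final offense level: 25.
Criminal history: 12 prior points → Category 3 (9-12).
Level 25 falls in the 20-25 band.
Grid: Level 20-25 × Category 3 = 46-57 months.

46-57 months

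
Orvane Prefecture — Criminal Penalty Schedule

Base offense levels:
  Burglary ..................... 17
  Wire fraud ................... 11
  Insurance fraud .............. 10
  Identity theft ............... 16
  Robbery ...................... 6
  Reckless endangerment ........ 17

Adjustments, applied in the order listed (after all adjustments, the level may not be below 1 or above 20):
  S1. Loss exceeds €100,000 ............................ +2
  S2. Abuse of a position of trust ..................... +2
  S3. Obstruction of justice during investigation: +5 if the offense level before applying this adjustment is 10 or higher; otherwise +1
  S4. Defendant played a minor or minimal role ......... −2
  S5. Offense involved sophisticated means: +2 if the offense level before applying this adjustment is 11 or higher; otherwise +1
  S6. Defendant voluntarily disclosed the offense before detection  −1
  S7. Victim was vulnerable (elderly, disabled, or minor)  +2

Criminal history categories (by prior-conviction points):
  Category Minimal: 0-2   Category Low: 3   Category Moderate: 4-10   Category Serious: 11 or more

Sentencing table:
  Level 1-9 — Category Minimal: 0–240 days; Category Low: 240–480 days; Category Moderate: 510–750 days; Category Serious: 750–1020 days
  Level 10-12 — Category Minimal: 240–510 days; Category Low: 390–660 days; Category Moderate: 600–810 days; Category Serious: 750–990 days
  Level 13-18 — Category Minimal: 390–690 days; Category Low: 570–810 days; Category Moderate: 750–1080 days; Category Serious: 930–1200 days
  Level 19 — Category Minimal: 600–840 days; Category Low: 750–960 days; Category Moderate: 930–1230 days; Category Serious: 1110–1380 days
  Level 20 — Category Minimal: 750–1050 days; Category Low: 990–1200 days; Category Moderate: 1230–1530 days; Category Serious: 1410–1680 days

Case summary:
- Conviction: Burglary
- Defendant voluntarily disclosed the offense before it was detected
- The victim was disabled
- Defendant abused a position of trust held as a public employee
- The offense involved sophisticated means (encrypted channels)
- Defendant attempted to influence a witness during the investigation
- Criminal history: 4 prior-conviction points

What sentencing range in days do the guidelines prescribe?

Base offense level for burglary: 17.
S1 does not apply.
S2 applies: 17 + 2 = 19.
S3 applies (level before this adjustment is 19 ≥ 10, so +5): 19 + 5 = 24.
S4 does not apply.
S5 applies (level before this adjustment is 24 ≥ 11, so +2): 24 + 2 = 26.
S6 applies: 26 − 1 = 25.
S7 applies: 25 + 2 = 27.
Level 27 exceeds the maximum of 20; capped at 20.
Final offense level: 20.
Criminal history: 4 prior points → Category Moderate (4-10).
Level 20 falls in the 20 band.
Grid: Level 20 × Category Moderate = 1230-1530 days.

1230-1530 days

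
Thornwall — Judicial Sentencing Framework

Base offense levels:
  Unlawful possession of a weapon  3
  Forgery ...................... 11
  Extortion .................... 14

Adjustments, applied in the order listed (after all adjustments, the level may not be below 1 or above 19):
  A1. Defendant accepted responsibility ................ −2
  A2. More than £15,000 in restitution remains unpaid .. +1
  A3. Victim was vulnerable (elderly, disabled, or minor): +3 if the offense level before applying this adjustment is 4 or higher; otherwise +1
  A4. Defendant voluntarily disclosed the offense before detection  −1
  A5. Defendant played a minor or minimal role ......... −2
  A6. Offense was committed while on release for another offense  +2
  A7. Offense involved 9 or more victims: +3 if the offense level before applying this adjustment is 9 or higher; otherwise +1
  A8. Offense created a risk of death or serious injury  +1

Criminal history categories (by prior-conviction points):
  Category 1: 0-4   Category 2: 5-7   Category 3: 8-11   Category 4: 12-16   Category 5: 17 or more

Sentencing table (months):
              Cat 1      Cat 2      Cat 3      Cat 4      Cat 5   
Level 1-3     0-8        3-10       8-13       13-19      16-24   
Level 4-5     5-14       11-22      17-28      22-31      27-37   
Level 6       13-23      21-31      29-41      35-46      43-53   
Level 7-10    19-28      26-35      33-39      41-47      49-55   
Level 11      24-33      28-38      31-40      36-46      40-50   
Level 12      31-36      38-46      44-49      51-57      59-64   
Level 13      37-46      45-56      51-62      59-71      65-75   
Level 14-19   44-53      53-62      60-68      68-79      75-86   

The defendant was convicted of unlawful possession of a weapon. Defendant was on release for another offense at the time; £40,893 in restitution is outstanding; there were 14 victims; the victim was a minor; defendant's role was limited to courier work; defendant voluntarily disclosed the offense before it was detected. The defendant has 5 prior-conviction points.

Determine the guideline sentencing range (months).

Base offense level for unlawful possession of a weapon: 3.
A1 does not apply.
A2 applies: 3 + 1 = 4.
A3 applies (level before this adjustment is 4 ≥ 4, so +3): 4 + 3 = 7.
A4 applies: 7 − 1 = 6.
A5 applies: 6 − 2 = 4.
A6 applies: 4 + 2 = 6.
A7 applies (level before this adjustment is 6 < 9, so +1): 6 + 1 = 7.
Final offense level: 7.
Criminal history: 5 prior points → Category 2 (5-7).
Level 7 falls in the 7-10 band.
Grid: Level 7-10 × Category 2 = 26-35 months.

26-35 months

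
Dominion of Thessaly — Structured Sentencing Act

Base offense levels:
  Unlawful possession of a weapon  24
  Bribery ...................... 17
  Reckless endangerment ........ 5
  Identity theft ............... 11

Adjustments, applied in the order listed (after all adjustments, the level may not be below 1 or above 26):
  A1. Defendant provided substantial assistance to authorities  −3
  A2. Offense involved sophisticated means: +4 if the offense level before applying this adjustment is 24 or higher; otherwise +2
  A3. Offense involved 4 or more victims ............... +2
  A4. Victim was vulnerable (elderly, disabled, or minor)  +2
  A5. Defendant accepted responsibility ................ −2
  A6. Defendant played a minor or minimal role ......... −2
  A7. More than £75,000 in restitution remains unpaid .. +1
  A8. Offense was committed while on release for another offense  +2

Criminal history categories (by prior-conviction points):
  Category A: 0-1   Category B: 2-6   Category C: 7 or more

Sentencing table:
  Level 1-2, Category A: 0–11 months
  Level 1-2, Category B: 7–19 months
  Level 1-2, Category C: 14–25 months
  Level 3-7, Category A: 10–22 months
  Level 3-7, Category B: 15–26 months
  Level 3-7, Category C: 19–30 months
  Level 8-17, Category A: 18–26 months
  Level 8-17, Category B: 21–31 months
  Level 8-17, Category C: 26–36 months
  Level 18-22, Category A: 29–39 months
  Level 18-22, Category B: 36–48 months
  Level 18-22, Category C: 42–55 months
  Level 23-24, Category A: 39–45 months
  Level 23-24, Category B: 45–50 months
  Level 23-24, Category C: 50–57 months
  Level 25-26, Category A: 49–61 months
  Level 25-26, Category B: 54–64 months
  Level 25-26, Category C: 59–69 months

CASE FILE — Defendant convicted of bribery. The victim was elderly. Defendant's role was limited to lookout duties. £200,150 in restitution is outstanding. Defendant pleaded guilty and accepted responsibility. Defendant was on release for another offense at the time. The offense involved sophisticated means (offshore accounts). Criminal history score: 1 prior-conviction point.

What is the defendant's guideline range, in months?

29-39 months

Base offense level for bribery: 17.
A1 does not apply.
A2 applies (level before this adjustment is 17 < 24, so +2): 17 + 2 = 19.
A4 applies: 19 + 2 = 21.
A5 applies: 21 − 2 = 19.
A6 applies: 19 − 2 = 17.
A7 applies: 17 + 1 = 18.
A8 applies: 18 + 2 = 20.
Final offense level: 20.
Criminal history: 1 prior point → Category A (0-1).
Level 20 falls in the 18-22 band.
Grid: Level 18-22 × Category A = 29-39 months.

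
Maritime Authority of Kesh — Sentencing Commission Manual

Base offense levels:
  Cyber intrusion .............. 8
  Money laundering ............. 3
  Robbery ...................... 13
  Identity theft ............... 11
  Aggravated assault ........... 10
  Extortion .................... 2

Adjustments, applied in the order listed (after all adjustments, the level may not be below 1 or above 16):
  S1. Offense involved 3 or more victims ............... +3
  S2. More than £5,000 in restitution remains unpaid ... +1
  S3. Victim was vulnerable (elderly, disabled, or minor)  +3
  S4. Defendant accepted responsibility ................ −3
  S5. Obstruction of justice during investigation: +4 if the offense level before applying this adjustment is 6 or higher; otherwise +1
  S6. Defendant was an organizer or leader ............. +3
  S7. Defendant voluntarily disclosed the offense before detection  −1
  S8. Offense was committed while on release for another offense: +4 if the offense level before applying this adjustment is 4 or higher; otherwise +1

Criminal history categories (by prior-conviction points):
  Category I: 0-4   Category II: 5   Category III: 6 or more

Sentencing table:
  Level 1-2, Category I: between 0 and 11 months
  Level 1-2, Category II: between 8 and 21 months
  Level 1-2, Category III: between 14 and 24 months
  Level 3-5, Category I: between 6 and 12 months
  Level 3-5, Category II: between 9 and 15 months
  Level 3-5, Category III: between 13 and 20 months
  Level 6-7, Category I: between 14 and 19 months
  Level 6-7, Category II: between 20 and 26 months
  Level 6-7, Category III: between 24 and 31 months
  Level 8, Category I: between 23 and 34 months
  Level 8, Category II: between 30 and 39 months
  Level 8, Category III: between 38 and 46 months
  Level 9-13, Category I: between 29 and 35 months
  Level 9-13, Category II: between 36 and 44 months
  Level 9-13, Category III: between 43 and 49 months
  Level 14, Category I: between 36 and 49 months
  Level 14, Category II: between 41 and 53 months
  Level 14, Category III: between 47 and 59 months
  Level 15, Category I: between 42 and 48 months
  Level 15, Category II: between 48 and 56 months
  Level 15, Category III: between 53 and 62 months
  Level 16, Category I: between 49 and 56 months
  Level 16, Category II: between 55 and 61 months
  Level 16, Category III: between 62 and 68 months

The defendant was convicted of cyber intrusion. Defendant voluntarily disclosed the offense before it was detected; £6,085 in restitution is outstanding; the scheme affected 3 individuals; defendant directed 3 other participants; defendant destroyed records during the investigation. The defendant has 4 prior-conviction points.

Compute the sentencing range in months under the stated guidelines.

Base offense level for cyber intrusion: 8.
S1 applies: 8 + 3 = 11.
S2 applies: 11 + 1 = 12.
S4 does not apply.
S5 applies (level before this adjustment is 12 ≥ 6, so +4): 12 + 4 = 16.
S6 applies: 16 + 3 = 19.
S7 applies: 19 − 1 = 18.
Level 18 exceeds the maximum of 16; capped at 16.
Final offense level: 16.
Criminal history: 4 prior points → Category I (0-4).
Level 16 falls in the 16 band.
Grid: Level 16 × Category I = 49-56 months.

49-56 months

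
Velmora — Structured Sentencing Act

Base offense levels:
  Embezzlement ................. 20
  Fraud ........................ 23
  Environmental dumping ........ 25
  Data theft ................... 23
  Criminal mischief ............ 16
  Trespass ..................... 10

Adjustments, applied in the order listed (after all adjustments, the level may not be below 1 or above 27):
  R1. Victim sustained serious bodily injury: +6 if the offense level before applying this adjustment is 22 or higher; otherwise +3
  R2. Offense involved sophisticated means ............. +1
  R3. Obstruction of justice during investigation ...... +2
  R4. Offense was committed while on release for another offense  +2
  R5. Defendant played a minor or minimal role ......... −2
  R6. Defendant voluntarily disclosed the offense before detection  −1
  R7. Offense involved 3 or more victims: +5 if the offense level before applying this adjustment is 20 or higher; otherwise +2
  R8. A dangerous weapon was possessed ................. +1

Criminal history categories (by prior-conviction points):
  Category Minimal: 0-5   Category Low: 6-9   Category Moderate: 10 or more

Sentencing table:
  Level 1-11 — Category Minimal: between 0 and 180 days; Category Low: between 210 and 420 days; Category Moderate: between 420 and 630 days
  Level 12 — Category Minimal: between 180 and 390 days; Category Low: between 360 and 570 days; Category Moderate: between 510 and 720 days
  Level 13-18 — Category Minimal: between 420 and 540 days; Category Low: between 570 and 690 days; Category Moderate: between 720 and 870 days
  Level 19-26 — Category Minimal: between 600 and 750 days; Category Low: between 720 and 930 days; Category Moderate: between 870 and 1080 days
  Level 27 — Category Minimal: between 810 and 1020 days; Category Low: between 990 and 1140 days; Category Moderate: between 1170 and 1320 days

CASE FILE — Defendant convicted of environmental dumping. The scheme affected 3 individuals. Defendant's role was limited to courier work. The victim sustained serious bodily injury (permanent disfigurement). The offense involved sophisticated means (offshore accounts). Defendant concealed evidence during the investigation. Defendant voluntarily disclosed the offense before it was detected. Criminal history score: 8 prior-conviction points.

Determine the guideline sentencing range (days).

Base offense level for environmental dumping: 25.
R1 applies (level before this adjustment is 25 ≥ 22, so +6): 25 + 6 = 31.
R2 applies: 31 + 1 = 32.
R3 applies: 32 + 2 = 34.
R4 does not apply.
R5 applies: 34 − 2 = 32.
R6 applies: 32 − 1 = 31.
R7 applies (level before this adjustment is 31 ≥ 20, so +5): 31 + 5 = 36.
R8 does not apply.
Level 36 exceeds the maximum of 27; capped at 27.
Final offense level: 27.
Criminal history: 8 prior points → Category Low (6-9).
Level 27 falls in the 27 band.
Grid: Level 27 × Category Low = 990-1140 days.

990-1140 days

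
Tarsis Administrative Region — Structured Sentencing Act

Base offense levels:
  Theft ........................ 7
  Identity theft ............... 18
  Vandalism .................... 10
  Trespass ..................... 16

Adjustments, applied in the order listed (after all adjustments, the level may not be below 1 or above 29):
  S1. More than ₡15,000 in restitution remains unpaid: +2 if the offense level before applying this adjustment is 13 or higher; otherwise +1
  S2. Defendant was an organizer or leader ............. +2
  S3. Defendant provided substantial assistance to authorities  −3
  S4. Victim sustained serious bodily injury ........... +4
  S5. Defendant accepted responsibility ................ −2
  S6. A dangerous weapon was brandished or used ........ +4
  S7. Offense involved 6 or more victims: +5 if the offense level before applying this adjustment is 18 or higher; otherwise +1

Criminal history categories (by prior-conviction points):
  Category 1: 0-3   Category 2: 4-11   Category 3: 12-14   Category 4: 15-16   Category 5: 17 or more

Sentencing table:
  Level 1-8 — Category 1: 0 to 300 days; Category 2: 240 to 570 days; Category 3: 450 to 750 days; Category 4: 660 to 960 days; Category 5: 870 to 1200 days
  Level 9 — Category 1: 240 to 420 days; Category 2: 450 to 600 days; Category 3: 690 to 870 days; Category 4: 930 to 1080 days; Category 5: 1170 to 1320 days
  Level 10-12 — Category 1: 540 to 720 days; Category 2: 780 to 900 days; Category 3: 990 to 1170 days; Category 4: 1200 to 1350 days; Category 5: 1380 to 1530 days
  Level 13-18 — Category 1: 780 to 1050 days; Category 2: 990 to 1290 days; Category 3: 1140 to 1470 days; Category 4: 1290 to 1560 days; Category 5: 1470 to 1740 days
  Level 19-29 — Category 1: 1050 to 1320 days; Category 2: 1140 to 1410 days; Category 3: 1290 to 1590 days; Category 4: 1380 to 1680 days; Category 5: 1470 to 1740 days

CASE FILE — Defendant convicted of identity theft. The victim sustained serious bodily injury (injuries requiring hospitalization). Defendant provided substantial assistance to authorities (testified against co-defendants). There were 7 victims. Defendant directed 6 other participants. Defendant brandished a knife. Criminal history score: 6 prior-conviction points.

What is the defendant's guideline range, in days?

1140-1410 days

Base offense level for identity theft: 18.
S2 applies: 18 + 2 = 20.
S3 applies: 20 − 3 = 17.
S4 applies: 17 + 4 = 21.
S5 does not apply.
S6 applies: 21 + 4 = 25.
S7 applies (level before this adjustment is 25 ≥ 18, so +5): 25 + 5 = 30.
Level 30 exceeds the maximum of 29; capped at 29.
Final offense level: 29.
Criminal history: 6 prior points → Category 2 (4-11).
Level 29 falls in the 19-29 band.
Grid: Level 19-29 × Category 2 = 1140-1410 days.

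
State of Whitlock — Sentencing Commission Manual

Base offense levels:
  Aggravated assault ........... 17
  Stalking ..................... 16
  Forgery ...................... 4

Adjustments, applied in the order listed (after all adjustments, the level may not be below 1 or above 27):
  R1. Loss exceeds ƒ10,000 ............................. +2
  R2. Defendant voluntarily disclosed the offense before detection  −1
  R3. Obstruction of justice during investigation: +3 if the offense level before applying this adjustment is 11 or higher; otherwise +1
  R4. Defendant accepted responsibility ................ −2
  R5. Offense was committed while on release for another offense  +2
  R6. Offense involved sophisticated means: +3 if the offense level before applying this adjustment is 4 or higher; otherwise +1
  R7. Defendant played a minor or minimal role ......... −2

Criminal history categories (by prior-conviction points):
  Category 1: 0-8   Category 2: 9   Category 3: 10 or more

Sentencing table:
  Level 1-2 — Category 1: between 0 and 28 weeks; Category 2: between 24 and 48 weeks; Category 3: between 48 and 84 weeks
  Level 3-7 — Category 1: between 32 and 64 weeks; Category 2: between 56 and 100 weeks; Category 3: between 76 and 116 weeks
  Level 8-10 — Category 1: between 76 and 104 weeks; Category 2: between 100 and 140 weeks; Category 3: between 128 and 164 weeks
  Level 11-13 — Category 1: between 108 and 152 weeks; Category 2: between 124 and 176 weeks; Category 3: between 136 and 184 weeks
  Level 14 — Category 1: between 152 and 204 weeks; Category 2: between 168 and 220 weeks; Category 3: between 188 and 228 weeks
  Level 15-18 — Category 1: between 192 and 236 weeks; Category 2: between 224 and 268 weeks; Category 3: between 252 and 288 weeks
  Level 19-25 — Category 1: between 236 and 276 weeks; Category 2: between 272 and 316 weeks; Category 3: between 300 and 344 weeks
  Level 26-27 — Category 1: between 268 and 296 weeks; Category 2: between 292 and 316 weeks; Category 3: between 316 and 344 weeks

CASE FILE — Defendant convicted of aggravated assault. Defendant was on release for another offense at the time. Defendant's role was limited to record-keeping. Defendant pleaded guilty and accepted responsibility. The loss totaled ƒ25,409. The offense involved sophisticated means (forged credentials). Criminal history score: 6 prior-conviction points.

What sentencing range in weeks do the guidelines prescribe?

Base offense level for aggravated assault: 17.
R1 applies: 17 + 2 = 19.
R3 does not apply.
R4 applies: 19 − 2 = 17.
R5 applies: 17 + 2 = 19.
R6 applies (level before this adjustment is 19 ≥ 4, so +3): 19 + 3 = 22.
R7 applies: 22 − 2 = 20.
Final offense level: 20.
Criminal history: 6 prior points → Category 1 (0-8).
Level 20 falls in the 19-25 band.
Grid: Level 19-25 × Category 1 = 236-276 weeks.

236-276 weeks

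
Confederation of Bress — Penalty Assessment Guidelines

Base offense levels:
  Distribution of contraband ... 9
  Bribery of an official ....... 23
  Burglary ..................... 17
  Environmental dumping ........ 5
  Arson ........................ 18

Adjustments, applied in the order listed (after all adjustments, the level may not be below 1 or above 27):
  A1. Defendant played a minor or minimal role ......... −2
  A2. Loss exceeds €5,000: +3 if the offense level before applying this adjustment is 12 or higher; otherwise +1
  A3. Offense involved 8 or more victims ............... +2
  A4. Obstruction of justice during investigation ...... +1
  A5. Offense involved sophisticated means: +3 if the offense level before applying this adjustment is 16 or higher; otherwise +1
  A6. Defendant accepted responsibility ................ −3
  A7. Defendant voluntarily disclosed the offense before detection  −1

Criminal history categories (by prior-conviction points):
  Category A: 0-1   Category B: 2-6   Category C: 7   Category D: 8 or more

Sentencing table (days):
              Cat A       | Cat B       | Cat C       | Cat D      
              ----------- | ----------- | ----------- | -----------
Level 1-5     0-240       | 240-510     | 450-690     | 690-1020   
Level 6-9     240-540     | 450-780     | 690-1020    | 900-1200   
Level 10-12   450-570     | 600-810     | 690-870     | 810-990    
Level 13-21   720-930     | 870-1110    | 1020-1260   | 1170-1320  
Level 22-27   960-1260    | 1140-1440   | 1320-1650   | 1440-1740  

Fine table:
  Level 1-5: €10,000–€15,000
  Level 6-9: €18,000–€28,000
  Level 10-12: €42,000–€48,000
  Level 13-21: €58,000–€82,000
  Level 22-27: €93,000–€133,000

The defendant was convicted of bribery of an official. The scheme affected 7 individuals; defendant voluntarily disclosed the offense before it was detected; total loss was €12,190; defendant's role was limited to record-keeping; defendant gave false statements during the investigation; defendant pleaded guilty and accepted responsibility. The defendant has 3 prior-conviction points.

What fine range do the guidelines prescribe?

€58,000–€82,000

Base offense level for bribery of an official: 23.
A1 applies: 23 − 2 = 21.
A2 applies (level before this adjustment is 21 ≥ 12, so +3): 21 + 3 = 24.
A3 does not apply.
A4 applies: 24 + 1 = 25.
A6 applies: 25 − 3 = 22.
A7 applies: 22 − 1 = 21.
Final offense level: 21.
Level 21 falls in the 13-21 band.
Fine table: Level 13-21 → €58,000–€82,000.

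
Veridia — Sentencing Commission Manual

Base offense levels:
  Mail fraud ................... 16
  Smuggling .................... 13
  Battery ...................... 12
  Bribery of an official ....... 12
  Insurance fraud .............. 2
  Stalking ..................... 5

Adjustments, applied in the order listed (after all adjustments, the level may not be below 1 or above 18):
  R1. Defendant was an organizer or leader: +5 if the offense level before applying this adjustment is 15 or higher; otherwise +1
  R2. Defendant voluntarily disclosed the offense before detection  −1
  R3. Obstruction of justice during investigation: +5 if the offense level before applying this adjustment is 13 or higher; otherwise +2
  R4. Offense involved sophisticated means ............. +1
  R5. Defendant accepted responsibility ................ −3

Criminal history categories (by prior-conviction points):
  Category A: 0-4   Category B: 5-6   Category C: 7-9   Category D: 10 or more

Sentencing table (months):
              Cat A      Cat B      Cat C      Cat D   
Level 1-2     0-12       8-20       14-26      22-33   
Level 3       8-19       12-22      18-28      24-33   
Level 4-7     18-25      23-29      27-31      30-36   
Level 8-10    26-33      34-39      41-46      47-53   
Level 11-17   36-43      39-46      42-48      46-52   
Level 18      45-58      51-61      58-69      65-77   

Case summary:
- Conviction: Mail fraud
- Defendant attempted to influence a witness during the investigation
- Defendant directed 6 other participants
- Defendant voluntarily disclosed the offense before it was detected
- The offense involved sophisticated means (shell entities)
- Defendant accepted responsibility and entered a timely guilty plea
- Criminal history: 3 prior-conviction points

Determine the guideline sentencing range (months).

Base offense level for mail fraud: 16.
R1 applies (level before this adjustment is 16 ≥ 15, so +5): 16 + 5 = 21.
R2 applies: 21 − 1 = 20.
R3 applies (level before this adjustment is 20 ≥ 13, so +5): 20 + 5 = 25.
R4 applies: 25 + 1 = 26.
R5 applies: 26 − 3 = 23.
Level 23 exceeds the maximum of 18; capped at 18.
Final offense level: 18.
Criminal history: 3 prior points → Category A (0-4).
Level 18 falls in the 18 band.
Grid: Level 18 × Category A = 45-58 months.

45-58 months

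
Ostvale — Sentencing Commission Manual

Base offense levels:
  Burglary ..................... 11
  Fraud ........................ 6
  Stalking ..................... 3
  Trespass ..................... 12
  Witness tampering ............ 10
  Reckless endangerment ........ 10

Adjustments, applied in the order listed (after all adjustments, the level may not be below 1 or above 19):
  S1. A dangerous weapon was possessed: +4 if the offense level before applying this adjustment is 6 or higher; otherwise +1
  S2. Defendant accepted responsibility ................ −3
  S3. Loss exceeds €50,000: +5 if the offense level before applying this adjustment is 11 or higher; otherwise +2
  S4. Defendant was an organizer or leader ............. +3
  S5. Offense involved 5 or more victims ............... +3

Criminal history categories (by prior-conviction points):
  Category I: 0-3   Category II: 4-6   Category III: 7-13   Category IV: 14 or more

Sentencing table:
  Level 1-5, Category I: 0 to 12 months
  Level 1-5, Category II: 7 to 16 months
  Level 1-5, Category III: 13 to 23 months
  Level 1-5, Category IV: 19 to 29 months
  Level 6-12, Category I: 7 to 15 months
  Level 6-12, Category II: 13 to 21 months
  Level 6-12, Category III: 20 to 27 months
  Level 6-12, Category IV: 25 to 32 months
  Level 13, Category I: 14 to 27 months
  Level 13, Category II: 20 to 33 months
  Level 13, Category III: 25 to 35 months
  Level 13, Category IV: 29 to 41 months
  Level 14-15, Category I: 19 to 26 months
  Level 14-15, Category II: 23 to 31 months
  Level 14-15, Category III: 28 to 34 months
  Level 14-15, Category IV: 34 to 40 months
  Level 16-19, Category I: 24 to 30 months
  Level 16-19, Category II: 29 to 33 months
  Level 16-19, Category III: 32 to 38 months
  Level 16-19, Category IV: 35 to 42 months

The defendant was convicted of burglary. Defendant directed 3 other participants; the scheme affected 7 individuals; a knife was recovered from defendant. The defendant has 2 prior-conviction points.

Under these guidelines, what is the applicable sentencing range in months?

24-30 months

Base offense level for burglary: 11.
S1 applies (level before this adjustment is 11 ≥ 6, so +4): 11 + 4 = 15.
S3 does not apply.
S4 applies: 15 + 3 = 18.
S5 applies: 18 + 3 = 21.
Level 21 exceeds the maximum of 19; capped at 19.
Final offense level: 19.
Criminal history: 2 prior points → Category I (0-3).
Level 19 falls in the 16-19 band.
Grid: Level 16-19 × Category I = 24-30 months.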